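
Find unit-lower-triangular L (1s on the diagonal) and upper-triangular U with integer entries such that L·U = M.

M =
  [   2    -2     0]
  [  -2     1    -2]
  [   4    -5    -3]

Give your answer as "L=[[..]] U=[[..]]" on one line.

L=[[1,0,0],[-1,1,0],[2,1,1]] U=[[2,-2,0],[0,-1,-2],[0,0,-1]]

  r1 -= -1·r0 → [0,-1,-2]
  r2 -= 2·r0 → [0,-1,-3]
  r2 -= 1·r1 → [0,0,-1]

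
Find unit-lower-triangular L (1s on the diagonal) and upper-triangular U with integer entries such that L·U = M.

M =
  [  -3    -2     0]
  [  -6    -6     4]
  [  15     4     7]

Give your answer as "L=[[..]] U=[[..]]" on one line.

  R1 -= 2·R0 → [0,-2,4]
  R2 -= -5·R0 → [0,-6,7]
  R2 -= 3·R1 → [0,0,-5]

L=[[1,0,0],[2,1,0],[-5,3,1]] U=[[-3,-2,0],[0,-2,4],[0,0,-5]]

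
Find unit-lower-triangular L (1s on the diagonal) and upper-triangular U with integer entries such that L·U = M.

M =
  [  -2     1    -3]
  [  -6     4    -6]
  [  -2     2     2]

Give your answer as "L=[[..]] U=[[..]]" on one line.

L=[[1,0,0],[3,1,0],[1,1,1]] U=[[-2,1,-3],[0,1,3],[0,0,2]]

  R1 -= 3·R0 → [0,1,3]
  R2 -= 1·R0 → [0,1,5]
  R2 -= 1·R1 → [0,0,2]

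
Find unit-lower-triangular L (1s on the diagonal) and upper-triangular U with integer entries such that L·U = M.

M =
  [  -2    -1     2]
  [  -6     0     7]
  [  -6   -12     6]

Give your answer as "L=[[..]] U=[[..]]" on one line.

  r1 -= 3·r0 → [0,3,1]
  r2 -= 3·r0 → [0,-9,0]
  r2 -= -3·r1 → [0,0,3]

L=[[1,0,0],[3,1,0],[3,-3,1]] U=[[-2,-1,2],[0,3,1],[0,0,3]]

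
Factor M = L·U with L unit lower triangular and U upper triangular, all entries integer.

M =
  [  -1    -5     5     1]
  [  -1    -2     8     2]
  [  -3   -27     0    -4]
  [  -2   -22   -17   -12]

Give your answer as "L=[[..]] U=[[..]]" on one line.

  row1 -= 1·row0 → [0,3,3,1]
  row2 -= 3·row0 → [0,-12,-15,-7]
  row3 -= 2·row0 → [0,-12,-27,-14]
  row2 -= -4·row1 → [0,0,-3,-3]
  row3 -= -4·row1 → [0,0,-15,-10]
  row3 -= 5·row2 → [0,0,0,5]

L=[[1,0,0,0],[1,1,0,0],[3,-4,1,0],[2,-4,5,1]] U=[[-1,-5,5,1],[0,3,3,1],[0,0,-3,-3],[0,0,0,5]]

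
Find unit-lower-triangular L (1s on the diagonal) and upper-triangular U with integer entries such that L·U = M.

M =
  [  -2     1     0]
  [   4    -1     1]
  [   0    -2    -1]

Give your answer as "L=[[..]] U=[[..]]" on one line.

L=[[1,0,0],[-2,1,0],[0,-2,1]] U=[[-2,1,0],[0,1,1],[0,0,1]]

  row1 -= -2·row0 → [0,1,1]
  row2 -= 0·row0 → [0,-2,-1]
  row2 -= -2·row1 → [0,0,1]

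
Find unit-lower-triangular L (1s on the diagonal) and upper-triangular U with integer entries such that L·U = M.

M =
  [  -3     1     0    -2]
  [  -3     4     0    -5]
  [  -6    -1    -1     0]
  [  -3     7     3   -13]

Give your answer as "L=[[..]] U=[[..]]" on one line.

L=[[1,0,0,0],[1,1,0,0],[2,-1,1,0],[1,2,-3,1]] U=[[-3,1,0,-2],[0,3,0,-3],[0,0,-1,1],[0,0,0,-2]]

  R1 -= 1·R0 → [0,3,0,-3]
  R2 -= 2·R0 → [0,-3,-1,4]
  R3 -= 1·R0 → [0,6,3,-11]
  R2 -= -1·R1 → [0,0,-1,1]
  R3 -= 2·R1 → [0,0,3,-5]
  R3 -= -3·R2 → [0,0,0,-2]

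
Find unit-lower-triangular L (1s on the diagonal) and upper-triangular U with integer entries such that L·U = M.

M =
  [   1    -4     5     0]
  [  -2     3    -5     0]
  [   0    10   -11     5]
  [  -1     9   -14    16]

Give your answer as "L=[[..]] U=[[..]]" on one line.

L=[[1,0,0,0],[-2,1,0,0],[0,-2,1,0],[-1,-1,4,1]] U=[[1,-4,5,0],[0,-5,5,0],[0,0,-1,5],[0,0,0,-4]]

  r1 -= -2·r0 → [0,-5,5,0]
  r2 -= 0·r0 → [0,10,-11,5]
  r3 -= -1·r0 → [0,5,-9,16]
  r2 -= -2·r1 → [0,0,-1,5]
  r3 -= -1·r1 → [0,0,-4,16]
  r3 -= 4·r2 → [0,0,0,-4]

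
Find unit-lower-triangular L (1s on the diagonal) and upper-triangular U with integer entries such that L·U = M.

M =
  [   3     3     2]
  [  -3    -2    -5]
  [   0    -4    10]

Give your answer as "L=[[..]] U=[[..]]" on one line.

  r1 -= -1·r0 → [0,1,-3]
  r2 -= 0·r0 → [0,-4,10]
  r2 -= -4·r1 → [0,0,-2]

L=[[1,0,0],[-1,1,0],[0,-4,1]] U=[[3,3,2],[0,1,-3],[0,0,-2]]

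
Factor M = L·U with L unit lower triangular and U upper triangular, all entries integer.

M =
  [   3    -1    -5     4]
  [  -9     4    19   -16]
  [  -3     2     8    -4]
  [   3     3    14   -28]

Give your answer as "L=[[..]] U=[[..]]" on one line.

  R1 -= -3·R0 → [0,1,4,-4]
  R2 -= -1·R0 → [0,1,3,0]
  R3 -= 1·R0 → [0,4,19,-32]
  R2 -= 1·R1 → [0,0,-1,4]
  R3 -= 4·R1 → [0,0,3,-16]
  R3 -= -3·R2 → [0,0,0,-4]

L=[[1,0,0,0],[-3,1,0,0],[-1,1,1,0],[1,4,-3,1]] U=[[3,-1,-5,4],[0,1,4,-4],[0,0,-1,4],[0,0,0,-4]]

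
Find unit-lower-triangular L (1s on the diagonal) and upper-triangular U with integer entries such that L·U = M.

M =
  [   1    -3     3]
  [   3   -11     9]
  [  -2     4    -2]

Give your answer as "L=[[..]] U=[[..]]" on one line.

  R1 -= 3·R0 → [0,-2,0]
  R2 -= -2·R0 → [0,-2,4]
  R2 -= 1·R1 → [0,0,4]

L=[[1,0,0],[3,1,0],[-2,1,1]] U=[[1,-3,3],[0,-2,0],[0,0,4]]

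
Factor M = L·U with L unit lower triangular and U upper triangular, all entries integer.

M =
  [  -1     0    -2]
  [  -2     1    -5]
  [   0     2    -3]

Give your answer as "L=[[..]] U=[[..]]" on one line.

  r1 -= 2·r0 → [0,1,-1]
  r2 -= 0·r0 → [0,2,-3]
  r2 -= 2·r1 → [0,0,-1]

L=[[1,0,0],[2,1,0],[0,2,1]] U=[[-1,0,-2],[0,1,-1],[0,0,-1]]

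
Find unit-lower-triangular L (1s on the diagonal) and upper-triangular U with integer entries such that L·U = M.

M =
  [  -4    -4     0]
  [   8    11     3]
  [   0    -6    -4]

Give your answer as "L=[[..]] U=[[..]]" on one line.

L=[[1,0,0],[-2,1,0],[0,-2,1]] U=[[-4,-4,0],[0,3,3],[0,0,2]]

  row1 -= -2·row0 → [0,3,3]
  row2 -= 0·row0 → [0,-6,-4]
  row2 -= -2·row1 → [0,0,2]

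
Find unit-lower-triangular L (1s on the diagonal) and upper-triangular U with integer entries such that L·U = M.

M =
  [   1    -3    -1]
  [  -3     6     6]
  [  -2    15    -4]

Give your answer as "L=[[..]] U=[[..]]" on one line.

  r1 -= -3·r0 → [0,-3,3]
  r2 -= -2·r0 → [0,9,-6]
  r2 -= -3·r1 → [0,0,3]

L=[[1,0,0],[-3,1,0],[-2,-3,1]] U=[[1,-3,-1],[0,-3,3],[0,0,3]]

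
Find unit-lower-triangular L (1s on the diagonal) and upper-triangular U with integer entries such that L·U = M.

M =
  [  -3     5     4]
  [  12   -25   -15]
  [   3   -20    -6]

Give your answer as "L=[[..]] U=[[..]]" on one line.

L=[[1,0,0],[-4,1,0],[-1,3,1]] U=[[-3,5,4],[0,-5,1],[0,0,-5]]

  R1 -= -4·R0 → [0,-5,1]
  R2 -= -1·R0 → [0,-15,-2]
  R2 -= 3·R1 → [0,0,-5]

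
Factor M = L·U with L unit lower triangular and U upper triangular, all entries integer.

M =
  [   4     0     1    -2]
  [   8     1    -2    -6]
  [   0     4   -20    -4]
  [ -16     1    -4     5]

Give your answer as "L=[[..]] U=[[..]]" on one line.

  r1 -= 2·r0 → [0,1,-4,-2]
  r2 -= 0·r0 → [0,4,-20,-4]
  r3 -= -4·r0 → [0,1,0,-3]
  r2 -= 4·r1 → [0,0,-4,4]
  r3 -= 1·r1 → [0,0,4,-1]
  r3 -= -1·r2 → [0,0,0,3]

L=[[1,0,0,0],[2,1,0,0],[0,4,1,0],[-4,1,-1,1]] U=[[4,0,1,-2],[0,1,-4,-2],[0,0,-4,4],[0,0,0,3]]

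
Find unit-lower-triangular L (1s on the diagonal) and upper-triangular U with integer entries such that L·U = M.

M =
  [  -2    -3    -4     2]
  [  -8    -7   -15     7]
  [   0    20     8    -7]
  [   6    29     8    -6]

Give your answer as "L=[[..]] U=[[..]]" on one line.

L=[[1,0,0,0],[4,1,0,0],[0,4,1,0],[-3,4,-2,1]] U=[[-2,-3,-4,2],[0,5,1,-1],[0,0,4,-3],[0,0,0,-2]]

  row1 -= 4·row0 → [0,5,1,-1]
  row2 -= 0·row0 → [0,20,8,-7]
  row3 -= -3·row0 → [0,20,-4,0]
  row2 -= 4·row1 → [0,0,4,-3]
  row3 -= 4·row1 → [0,0,-8,4]
  row3 -= -2·row2 → [0,0,0,-2]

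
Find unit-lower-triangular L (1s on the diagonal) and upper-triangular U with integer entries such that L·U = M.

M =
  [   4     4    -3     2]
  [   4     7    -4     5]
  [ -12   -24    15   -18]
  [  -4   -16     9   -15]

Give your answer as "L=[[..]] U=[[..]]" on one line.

  row1 -= 1·row0 → [0,3,-1,3]
  row2 -= -3·row0 → [0,-12,6,-12]
  row3 -= -1·row0 → [0,-12,6,-13]
  row2 -= -4·row1 → [0,0,2,0]
  row3 -= -4·row1 → [0,0,2,-1]
  row3 -= 1·row2 → [0,0,0,-1]

L=[[1,0,0,0],[1,1,0,0],[-3,-4,1,0],[-1,-4,1,1]] U=[[4,4,-3,2],[0,3,-1,3],[0,0,2,0],[0,0,0,-1]]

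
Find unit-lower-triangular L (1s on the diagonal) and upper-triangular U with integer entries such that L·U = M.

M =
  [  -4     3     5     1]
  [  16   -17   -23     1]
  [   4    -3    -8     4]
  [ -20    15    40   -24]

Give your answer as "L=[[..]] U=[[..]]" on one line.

L=[[1,0,0,0],[-4,1,0,0],[-1,0,1,0],[5,0,-5,1]] U=[[-4,3,5,1],[0,-5,-3,5],[0,0,-3,5],[0,0,0,-4]]

  row1 -= -4·row0 → [0,-5,-3,5]
  row2 -= -1·row0 → [0,0,-3,5]
  row3 -= 5·row0 → [0,0,15,-29]
  row2 -= 0·row1 → [0,0,-3,5]
  row3 -= 0·row1 → [0,0,15,-29]
  row3 -= -5·row2 → [0,0,0,-4]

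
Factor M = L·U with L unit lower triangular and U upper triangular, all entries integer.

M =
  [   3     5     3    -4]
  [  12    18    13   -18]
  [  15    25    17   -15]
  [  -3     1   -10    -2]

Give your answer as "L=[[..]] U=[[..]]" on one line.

L=[[1,0,0,0],[4,1,0,0],[5,0,1,0],[-1,-3,-2,1]] U=[[3,5,3,-4],[0,-2,1,-2],[0,0,2,5],[0,0,0,-2]]

  R1 -= 4·R0 → [0,-2,1,-2]
  R2 -= 5·R0 → [0,0,2,5]
  R3 -= -1·R0 → [0,6,-7,-6]
  R2 -= 0·R1 → [0,0,2,5]
  R3 -= -3·R1 → [0,0,-4,-12]
  R3 -= -2·R2 → [0,0,0,-2]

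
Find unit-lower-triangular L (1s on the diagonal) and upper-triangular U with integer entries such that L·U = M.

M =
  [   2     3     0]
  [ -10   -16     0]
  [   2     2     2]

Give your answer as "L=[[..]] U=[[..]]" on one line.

L=[[1,0,0],[-5,1,0],[1,1,1]] U=[[2,3,0],[0,-1,0],[0,0,2]]

  R1 -= -5·R0 → [0,-1,0]
  R2 -= 1·R0 → [0,-1,2]
  R2 -= 1·R1 → [0,0,2]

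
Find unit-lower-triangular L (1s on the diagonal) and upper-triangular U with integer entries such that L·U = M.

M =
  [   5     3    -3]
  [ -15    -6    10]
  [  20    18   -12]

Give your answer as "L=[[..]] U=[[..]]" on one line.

  r1 -= -3·r0 → [0,3,1]
  r2 -= 4·r0 → [0,6,0]
  r2 -= 2·r1 → [0,0,-2]

L=[[1,0,0],[-3,1,0],[4,2,1]] U=[[5,3,-3],[0,3,1],[0,0,-2]]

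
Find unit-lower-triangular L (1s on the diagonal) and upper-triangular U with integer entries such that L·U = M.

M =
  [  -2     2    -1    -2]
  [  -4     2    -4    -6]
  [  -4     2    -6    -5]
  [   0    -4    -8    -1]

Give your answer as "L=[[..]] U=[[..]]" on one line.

L=[[1,0,0,0],[2,1,0,0],[2,1,1,0],[0,2,2,1]] U=[[-2,2,-1,-2],[0,-2,-2,-2],[0,0,-2,1],[0,0,0,1]]

  r1 -= 2·r0 → [0,-2,-2,-2]
  r2 -= 2·r0 → [0,-2,-4,-1]
  r3 -= 0·r0 → [0,-4,-8,-1]
  r2 -= 1·r1 → [0,0,-2,1]
  r3 -= 2·r1 → [0,0,-4,3]
  r3 -= 2·r2 → [0,0,0,1]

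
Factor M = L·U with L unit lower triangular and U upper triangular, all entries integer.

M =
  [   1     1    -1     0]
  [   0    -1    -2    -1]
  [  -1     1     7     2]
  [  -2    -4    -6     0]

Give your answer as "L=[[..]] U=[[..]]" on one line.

  row1 -= 0·row0 → [0,-1,-2,-1]
  row2 -= -1·row0 → [0,2,6,2]
  row3 -= -2·row0 → [0,-2,-8,0]
  row2 -= -2·row1 → [0,0,2,0]
  row3 -= 2·row1 → [0,0,-4,2]
  row3 -= -2·row2 → [0,0,0,2]

L=[[1,0,0,0],[0,1,0,0],[-1,-2,1,0],[-2,2,-2,1]] U=[[1,1,-1,0],[0,-1,-2,-1],[0,0,2,0],[0,0,0,2]]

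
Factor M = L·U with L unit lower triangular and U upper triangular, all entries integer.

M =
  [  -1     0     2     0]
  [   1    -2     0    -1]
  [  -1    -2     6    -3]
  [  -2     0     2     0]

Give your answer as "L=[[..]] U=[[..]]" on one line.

  r1 -= -1·r0 → [0,-2,2,-1]
  r2 -= 1·r0 → [0,-2,4,-3]
  r3 -= 2·r0 → [0,0,-2,0]
  r2 -= 1·r1 → [0,0,2,-2]
  r3 -= 0·r1 → [0,0,-2,0]
  r3 -= -1·r2 → [0,0,0,-2]

L=[[1,0,0,0],[-1,1,0,0],[1,1,1,0],[2,0,-1,1]] U=[[-1,0,2,0],[0,-2,2,-1],[0,0,2,-2],[0,0,0,-2]]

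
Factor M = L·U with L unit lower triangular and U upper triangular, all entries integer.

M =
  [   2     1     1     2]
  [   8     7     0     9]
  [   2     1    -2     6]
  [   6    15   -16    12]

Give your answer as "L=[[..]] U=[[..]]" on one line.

L=[[1,0,0,0],[4,1,0,0],[1,0,1,0],[3,4,1,1]] U=[[2,1,1,2],[0,3,-4,1],[0,0,-3,4],[0,0,0,-2]]

  r1 -= 4·r0 → [0,3,-4,1]
  r2 -= 1·r0 → [0,0,-3,4]
  r3 -= 3·r0 → [0,12,-19,6]
  r2 -= 0·r1 → [0,0,-3,4]
  r3 -= 4·r1 → [0,0,-3,2]
  r3 -= 1·r2 → [0,0,0,-2]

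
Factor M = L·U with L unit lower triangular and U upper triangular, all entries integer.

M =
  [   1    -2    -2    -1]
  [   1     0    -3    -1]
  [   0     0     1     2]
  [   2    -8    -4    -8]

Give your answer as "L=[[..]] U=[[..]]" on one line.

  r1 -= 1·r0 → [0,2,-1,0]
  r2 -= 0·r0 → [0,0,1,2]
  r3 -= 2·r0 → [0,-4,0,-6]
  r2 -= 0·r1 → [0,0,1,2]
  r3 -= -2·r1 → [0,0,-2,-6]
  r3 -= -2·r2 → [0,0,0,-2]

L=[[1,0,0,0],[1,1,0,0],[0,0,1,0],[2,-2,-2,1]] U=[[1,-2,-2,-1],[0,2,-1,0],[0,0,1,2],[0,0,0,-2]]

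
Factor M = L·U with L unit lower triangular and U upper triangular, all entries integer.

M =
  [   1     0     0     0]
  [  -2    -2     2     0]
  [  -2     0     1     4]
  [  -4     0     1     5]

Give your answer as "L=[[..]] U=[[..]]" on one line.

L=[[1,0,0,0],[-2,1,0,0],[-2,0,1,0],[-4,0,1,1]] U=[[1,0,0,0],[0,-2,2,0],[0,0,1,4],[0,0,0,1]]

  row1 -= -2·row0 → [0,-2,2,0]
  row2 -= -2·row0 → [0,0,1,4]
  row3 -= -4·row0 → [0,0,1,5]
  row2 -= 0·row1 → [0,0,1,4]
  row3 -= 0·row1 → [0,0,1,5]
  row3 -= 1·row2 → [0,0,0,1]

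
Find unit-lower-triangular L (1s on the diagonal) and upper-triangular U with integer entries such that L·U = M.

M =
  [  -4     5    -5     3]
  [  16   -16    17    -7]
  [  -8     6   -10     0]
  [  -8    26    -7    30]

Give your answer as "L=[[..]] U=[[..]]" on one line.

L=[[1,0,0,0],[-4,1,0,0],[2,-1,1,0],[2,4,-5,1]] U=[[-4,5,-5,3],[0,4,-3,5],[0,0,-3,-1],[0,0,0,-1]]

  row1 -= -4·row0 → [0,4,-3,5]
  row2 -= 2·row0 → [0,-4,0,-6]
  row3 -= 2·row0 → [0,16,3,24]
  row2 -= -1·row1 → [0,0,-3,-1]
  row3 -= 4·row1 → [0,0,15,4]
  row3 -= -5·row2 → [0,0,0,-1]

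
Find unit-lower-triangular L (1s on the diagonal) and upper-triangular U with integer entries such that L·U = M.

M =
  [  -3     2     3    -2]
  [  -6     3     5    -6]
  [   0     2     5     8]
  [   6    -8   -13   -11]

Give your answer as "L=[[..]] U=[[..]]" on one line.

L=[[1,0,0,0],[2,1,0,0],[0,-2,1,0],[-2,4,-1,1]] U=[[-3,2,3,-2],[0,-1,-1,-2],[0,0,3,4],[0,0,0,-3]]

  r1 -= 2·r0 → [0,-1,-1,-2]
  r2 -= 0·r0 → [0,2,5,8]
  r3 -= -2·r0 → [0,-4,-7,-15]
  r2 -= -2·r1 → [0,0,3,4]
  r3 -= 4·r1 → [0,0,-3,-7]
  r3 -= -1·r2 → [0,0,0,-3]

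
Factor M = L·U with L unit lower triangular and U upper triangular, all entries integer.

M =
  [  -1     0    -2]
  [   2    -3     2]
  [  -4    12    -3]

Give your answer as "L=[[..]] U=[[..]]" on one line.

L=[[1,0,0],[-2,1,0],[4,-4,1]] U=[[-1,0,-2],[0,-3,-2],[0,0,-3]]

  r1 -= -2·r0 → [0,-3,-2]
  r2 -= 4·r0 → [0,12,5]
  r2 -= -4·r1 → [0,0,-3]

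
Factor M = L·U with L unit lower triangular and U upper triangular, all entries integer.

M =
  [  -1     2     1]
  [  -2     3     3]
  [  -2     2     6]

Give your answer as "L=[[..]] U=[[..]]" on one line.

L=[[1,0,0],[2,1,0],[2,2,1]] U=[[-1,2,1],[0,-1,1],[0,0,2]]

  row1 -= 2·row0 → [0,-1,1]
  row2 -= 2·row0 → [0,-2,4]
  row2 -= 2·row1 → [0,0,2]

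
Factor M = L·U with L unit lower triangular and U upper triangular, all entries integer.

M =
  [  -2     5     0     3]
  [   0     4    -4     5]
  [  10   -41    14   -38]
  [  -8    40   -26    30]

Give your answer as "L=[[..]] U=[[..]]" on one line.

  R1 -= 0·R0 → [0,4,-4,5]
  R2 -= -5·R0 → [0,-16,14,-23]
  R3 -= 4·R0 → [0,20,-26,18]
  R2 -= -4·R1 → [0,0,-2,-3]
  R3 -= 5·R1 → [0,0,-6,-7]
  R3 -= 3·R2 → [0,0,0,2]

L=[[1,0,0,0],[0,1,0,0],[-5,-4,1,0],[4,5,3,1]] U=[[-2,5,0,3],[0,4,-4,5],[0,0,-2,-3],[0,0,0,2]]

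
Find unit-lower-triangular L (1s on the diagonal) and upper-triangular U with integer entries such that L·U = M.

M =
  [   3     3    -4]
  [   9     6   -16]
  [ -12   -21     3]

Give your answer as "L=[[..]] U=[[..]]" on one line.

L=[[1,0,0],[3,1,0],[-4,3,1]] U=[[3,3,-4],[0,-3,-4],[0,0,-1]]

  R1 -= 3·R0 → [0,-3,-4]
  R2 -= -4·R0 → [0,-9,-13]
  R2 -= 3·R1 → [0,0,-1]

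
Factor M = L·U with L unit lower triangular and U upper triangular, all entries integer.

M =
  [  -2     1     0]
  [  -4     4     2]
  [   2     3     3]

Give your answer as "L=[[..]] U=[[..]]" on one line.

  r1 -= 2·r0 → [0,2,2]
  r2 -= -1·r0 → [0,4,3]
  r2 -= 2·r1 → [0,0,-1]

L=[[1,0,0],[2,1,0],[-1,2,1]] U=[[-2,1,0],[0,2,2],[0,0,-1]]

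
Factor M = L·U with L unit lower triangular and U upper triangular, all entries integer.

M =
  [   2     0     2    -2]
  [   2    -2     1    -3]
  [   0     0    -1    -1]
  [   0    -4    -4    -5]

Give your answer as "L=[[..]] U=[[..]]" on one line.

  row1 -= 1·row0 → [0,-2,-1,-1]
  row2 -= 0·row0 → [0,0,-1,-1]
  row3 -= 0·row0 → [0,-4,-4,-5]
  row2 -= 0·row1 → [0,0,-1,-1]
  row3 -= 2·row1 → [0,0,-2,-3]
  row3 -= 2·row2 → [0,0,0,-1]

L=[[1,0,0,0],[1,1,0,0],[0,0,1,0],[0,2,2,1]] U=[[2,0,2,-2],[0,-2,-1,-1],[0,0,-1,-1],[0,0,0,-1]]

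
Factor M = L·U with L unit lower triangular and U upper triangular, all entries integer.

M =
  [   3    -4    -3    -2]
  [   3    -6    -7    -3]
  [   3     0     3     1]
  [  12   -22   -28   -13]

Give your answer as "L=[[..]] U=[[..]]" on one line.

L=[[1,0,0,0],[1,1,0,0],[1,-2,1,0],[4,3,2,1]] U=[[3,-4,-3,-2],[0,-2,-4,-1],[0,0,-2,1],[0,0,0,-4]]

  R1 -= 1·R0 → [0,-2,-4,-1]
  R2 -= 1·R0 → [0,4,6,3]
  R3 -= 4·R0 → [0,-6,-16,-5]
  R2 -= -2·R1 → [0,0,-2,1]
  R3 -= 3·R1 → [0,0,-4,-2]
  R3 -= 2·R2 → [0,0,0,-4]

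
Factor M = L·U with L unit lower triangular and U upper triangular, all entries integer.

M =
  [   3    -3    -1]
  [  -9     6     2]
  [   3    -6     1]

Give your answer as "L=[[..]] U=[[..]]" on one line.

L=[[1,0,0],[-3,1,0],[1,1,1]] U=[[3,-3,-1],[0,-3,-1],[0,0,3]]

  row1 -= -3·row0 → [0,-3,-1]
  row2 -= 1·row0 → [0,-3,2]
  row2 -= 1·row1 → [0,0,3]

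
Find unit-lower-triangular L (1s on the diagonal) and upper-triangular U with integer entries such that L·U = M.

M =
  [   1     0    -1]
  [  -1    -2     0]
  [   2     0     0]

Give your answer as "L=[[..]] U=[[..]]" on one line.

L=[[1,0,0],[-1,1,0],[2,0,1]] U=[[1,0,-1],[0,-2,-1],[0,0,2]]

  R1 -= -1·R0 → [0,-2,-1]
  R2 -= 2·R0 → [0,0,2]
  R2 -= 0·R1 → [0,0,2]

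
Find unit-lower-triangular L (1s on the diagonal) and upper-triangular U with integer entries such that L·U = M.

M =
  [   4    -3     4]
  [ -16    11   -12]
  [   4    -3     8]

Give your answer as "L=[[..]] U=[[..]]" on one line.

L=[[1,0,0],[-4,1,0],[1,0,1]] U=[[4,-3,4],[0,-1,4],[0,0,4]]

  row1 -= -4·row0 → [0,-1,4]
  row2 -= 1·row0 → [0,0,4]
  row2 -= 0·row1 → [0,0,4]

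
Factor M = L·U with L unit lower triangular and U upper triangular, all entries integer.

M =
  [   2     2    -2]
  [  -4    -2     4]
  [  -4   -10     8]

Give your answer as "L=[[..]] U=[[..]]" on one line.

L=[[1,0,0],[-2,1,0],[-2,-3,1]] U=[[2,2,-2],[0,2,0],[0,0,4]]

  R1 -= -2·R0 → [0,2,0]
  R2 -= -2·R0 → [0,-6,4]
  R2 -= -3·R1 → [0,0,4]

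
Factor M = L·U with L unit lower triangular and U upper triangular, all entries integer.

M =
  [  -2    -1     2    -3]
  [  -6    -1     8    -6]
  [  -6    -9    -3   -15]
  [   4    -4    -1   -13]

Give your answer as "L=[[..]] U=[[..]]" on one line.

L=[[1,0,0,0],[3,1,0,0],[3,-3,1,0],[-2,-3,-3,1]] U=[[-2,-1,2,-3],[0,2,2,3],[0,0,-3,3],[0,0,0,-1]]

  row1 -= 3·row0 → [0,2,2,3]
  row2 -= 3·row0 → [0,-6,-9,-6]
  row3 -= -2·row0 → [0,-6,3,-19]
  row2 -= -3·row1 → [0,0,-3,3]
  row3 -= -3·row1 → [0,0,9,-10]
  row3 -= -3·row2 → [0,0,0,-1]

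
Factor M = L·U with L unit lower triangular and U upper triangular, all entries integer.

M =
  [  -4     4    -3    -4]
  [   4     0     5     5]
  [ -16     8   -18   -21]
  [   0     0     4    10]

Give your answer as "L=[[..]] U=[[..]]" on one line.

  r1 -= -1·r0 → [0,4,2,1]
  r2 -= 4·r0 → [0,-8,-6,-5]
  r3 -= 0·r0 → [0,0,4,10]
  r2 -= -2·r1 → [0,0,-2,-3]
  r3 -= 0·r1 → [0,0,4,10]
  r3 -= -2·r2 → [0,0,0,4]

L=[[1,0,0,0],[-1,1,0,0],[4,-2,1,0],[0,0,-2,1]] U=[[-4,4,-3,-4],[0,4,2,1],[0,0,-2,-3],[0,0,0,4]]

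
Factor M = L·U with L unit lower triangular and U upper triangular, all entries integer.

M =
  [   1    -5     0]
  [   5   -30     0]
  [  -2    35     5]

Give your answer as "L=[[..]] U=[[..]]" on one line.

  r1 -= 5·r0 → [0,-5,0]
  r2 -= -2·r0 → [0,25,5]
  r2 -= -5·r1 → [0,0,5]

L=[[1,0,0],[5,1,0],[-2,-5,1]] U=[[1,-5,0],[0,-5,0],[0,0,5]]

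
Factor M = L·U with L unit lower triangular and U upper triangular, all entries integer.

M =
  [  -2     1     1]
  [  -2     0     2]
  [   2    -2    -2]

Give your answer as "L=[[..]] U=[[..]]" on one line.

L=[[1,0,0],[1,1,0],[-1,1,1]] U=[[-2,1,1],[0,-1,1],[0,0,-2]]

  row1 -= 1·row0 → [0,-1,1]
  row2 -= -1·row0 → [0,-1,-1]
  row2 -= 1·row1 → [0,0,-2]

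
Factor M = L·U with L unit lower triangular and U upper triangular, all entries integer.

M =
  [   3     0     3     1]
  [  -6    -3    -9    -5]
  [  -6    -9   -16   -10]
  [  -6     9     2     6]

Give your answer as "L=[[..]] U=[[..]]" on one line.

L=[[1,0,0,0],[-2,1,0,0],[-2,3,1,0],[-2,-3,1,1]] U=[[3,0,3,1],[0,-3,-3,-3],[0,0,-1,1],[0,0,0,-2]]

  R1 -= -2·R0 → [0,-3,-3,-3]
  R2 -= -2·R0 → [0,-9,-10,-8]
  R3 -= -2·R0 → [0,9,8,8]
  R2 -= 3·R1 → [0,0,-1,1]
  R3 -= -3·R1 → [0,0,-1,-1]
  R3 -= 1·R2 → [0,0,0,-2]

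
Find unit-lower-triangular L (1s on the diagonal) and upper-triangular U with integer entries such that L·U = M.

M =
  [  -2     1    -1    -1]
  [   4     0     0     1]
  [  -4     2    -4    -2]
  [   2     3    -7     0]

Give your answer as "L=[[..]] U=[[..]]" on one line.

  row1 -= -2·row0 → [0,2,-2,-1]
  row2 -= 2·row0 → [0,0,-2,0]
  row3 -= -1·row0 → [0,4,-8,-1]
  row2 -= 0·row1 → [0,0,-2,0]
  row3 -= 2·row1 → [0,0,-4,1]
  row3 -= 2·row2 → [0,0,0,1]

L=[[1,0,0,0],[-2,1,0,0],[2,0,1,0],[-1,2,2,1]] U=[[-2,1,-1,-1],[0,2,-2,-1],[0,0,-2,0],[0,0,0,1]]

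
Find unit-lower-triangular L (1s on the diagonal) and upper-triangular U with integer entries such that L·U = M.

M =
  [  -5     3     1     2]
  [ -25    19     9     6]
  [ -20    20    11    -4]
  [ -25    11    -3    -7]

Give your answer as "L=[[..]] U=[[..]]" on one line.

  row1 -= 5·row0 → [0,4,4,-4]
  row2 -= 4·row0 → [0,8,7,-12]
  row3 -= 5·row0 → [0,-4,-8,-17]
  row2 -= 2·row1 → [0,0,-1,-4]
  row3 -= -1·row1 → [0,0,-4,-21]
  row3 -= 4·row2 → [0,0,0,-5]

L=[[1,0,0,0],[5,1,0,0],[4,2,1,0],[5,-1,4,1]] U=[[-5,3,1,2],[0,4,4,-4],[0,0,-1,-4],[0,0,0,-5]]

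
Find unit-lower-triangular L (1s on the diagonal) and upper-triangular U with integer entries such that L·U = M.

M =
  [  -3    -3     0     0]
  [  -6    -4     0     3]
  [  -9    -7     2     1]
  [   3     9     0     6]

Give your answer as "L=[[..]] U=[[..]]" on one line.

L=[[1,0,0,0],[2,1,0,0],[3,1,1,0],[-1,3,0,1]] U=[[-3,-3,0,0],[0,2,0,3],[0,0,2,-2],[0,0,0,-3]]

  R1 -= 2·R0 → [0,2,0,3]
  R2 -= 3·R0 → [0,2,2,1]
  R3 -= -1·R0 → [0,6,0,6]
  R2 -= 1·R1 → [0,0,2,-2]
  R3 -= 3·R1 → [0,0,0,-3]
  R3 -= 0·R2 → [0,0,0,-3]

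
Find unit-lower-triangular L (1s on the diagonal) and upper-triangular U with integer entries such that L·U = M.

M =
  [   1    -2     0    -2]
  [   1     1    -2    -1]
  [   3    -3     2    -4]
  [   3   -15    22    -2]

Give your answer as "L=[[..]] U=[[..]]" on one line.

L=[[1,0,0,0],[1,1,0,0],[3,1,1,0],[3,-3,4,1]] U=[[1,-2,0,-2],[0,3,-2,1],[0,0,4,1],[0,0,0,3]]

  row1 -= 1·row0 → [0,3,-2,1]
  row2 -= 3·row0 → [0,3,2,2]
  row3 -= 3·row0 → [0,-9,22,4]
  row2 -= 1·row1 → [0,0,4,1]
  row3 -= -3·row1 → [0,0,16,7]
  row3 -= 4·row2 → [0,0,0,3]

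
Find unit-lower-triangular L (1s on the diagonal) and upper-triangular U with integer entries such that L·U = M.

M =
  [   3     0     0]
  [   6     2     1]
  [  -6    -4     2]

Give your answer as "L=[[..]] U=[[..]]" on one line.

L=[[1,0,0],[2,1,0],[-2,-2,1]] U=[[3,0,0],[0,2,1],[0,0,4]]

  row1 -= 2·row0 → [0,2,1]
  row2 -= -2·row0 → [0,-4,2]
  row2 -= -2·row1 → [0,0,4]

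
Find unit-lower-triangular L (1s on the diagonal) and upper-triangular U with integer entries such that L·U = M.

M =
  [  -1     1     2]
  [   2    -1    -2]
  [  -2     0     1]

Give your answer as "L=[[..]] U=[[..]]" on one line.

  r1 -= -2·r0 → [0,1,2]
  r2 -= 2·r0 → [0,-2,-3]
  r2 -= -2·r1 → [0,0,1]

L=[[1,0,0],[-2,1,0],[2,-2,1]] U=[[-1,1,2],[0,1,2],[0,0,1]]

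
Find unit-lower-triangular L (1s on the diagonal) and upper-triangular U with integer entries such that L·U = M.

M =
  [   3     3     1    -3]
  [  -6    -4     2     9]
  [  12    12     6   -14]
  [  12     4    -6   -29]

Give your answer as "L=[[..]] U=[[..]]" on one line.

L=[[1,0,0,0],[-2,1,0,0],[4,0,1,0],[4,-4,3,1]] U=[[3,3,1,-3],[0,2,4,3],[0,0,2,-2],[0,0,0,1]]

  R1 -= -2·R0 → [0,2,4,3]
  R2 -= 4·R0 → [0,0,2,-2]
  R3 -= 4·R0 → [0,-8,-10,-17]
  R2 -= 0·R1 → [0,0,2,-2]
  R3 -= -4·R1 → [0,0,6,-5]
  R3 -= 3·R2 → [0,0,0,1]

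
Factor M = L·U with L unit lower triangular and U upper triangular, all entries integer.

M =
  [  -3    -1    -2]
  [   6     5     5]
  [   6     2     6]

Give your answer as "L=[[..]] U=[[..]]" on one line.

  r1 -= -2·r0 → [0,3,1]
  r2 -= -2·r0 → [0,0,2]
  r2 -= 0·r1 → [0,0,2]

L=[[1,0,0],[-2,1,0],[-2,0,1]] U=[[-3,-1,-2],[0,3,1],[0,0,2]]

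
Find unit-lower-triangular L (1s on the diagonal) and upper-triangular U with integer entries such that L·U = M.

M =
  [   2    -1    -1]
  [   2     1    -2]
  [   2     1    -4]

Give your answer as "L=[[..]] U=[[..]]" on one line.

L=[[1,0,0],[1,1,0],[1,1,1]] U=[[2,-1,-1],[0,2,-1],[0,0,-2]]

  r1 -= 1·r0 → [0,2,-1]
  r2 -= 1·r0 → [0,2,-3]
  r2 -= 1·r1 → [0,0,-2]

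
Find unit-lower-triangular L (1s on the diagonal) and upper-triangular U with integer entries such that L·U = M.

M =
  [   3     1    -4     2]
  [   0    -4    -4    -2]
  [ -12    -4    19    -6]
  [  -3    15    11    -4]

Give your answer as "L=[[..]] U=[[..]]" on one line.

L=[[1,0,0,0],[0,1,0,0],[-4,0,1,0],[-1,-4,-3,1]] U=[[3,1,-4,2],[0,-4,-4,-2],[0,0,3,2],[0,0,0,-4]]

  row1 -= 0·row0 → [0,-4,-4,-2]
  row2 -= -4·row0 → [0,0,3,2]
  row3 -= -1·row0 → [0,16,7,-2]
  row2 -= 0·row1 → [0,0,3,2]
  row3 -= -4·row1 → [0,0,-9,-10]
  row3 -= -3·row2 → [0,0,0,-4]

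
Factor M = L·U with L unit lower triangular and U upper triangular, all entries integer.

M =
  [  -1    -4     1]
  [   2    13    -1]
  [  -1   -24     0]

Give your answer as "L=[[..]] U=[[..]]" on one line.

L=[[1,0,0],[-2,1,0],[1,-4,1]] U=[[-1,-4,1],[0,5,1],[0,0,3]]

  r1 -= -2·r0 → [0,5,1]
  r2 -= 1·r0 → [0,-20,-1]
  r2 -= -4·r1 → [0,0,3]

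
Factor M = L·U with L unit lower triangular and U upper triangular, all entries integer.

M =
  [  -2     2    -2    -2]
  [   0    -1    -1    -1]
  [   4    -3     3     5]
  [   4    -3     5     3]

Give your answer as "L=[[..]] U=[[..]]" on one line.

L=[[1,0,0,0],[0,1,0,0],[-2,-1,1,0],[-2,-1,0,1]] U=[[-2,2,-2,-2],[0,-1,-1,-1],[0,0,-2,0],[0,0,0,-2]]

  R1 -= 0·R0 → [0,-1,-1,-1]
  R2 -= -2·R0 → [0,1,-1,1]
  R3 -= -2·R0 → [0,1,1,-1]
  R2 -= -1·R1 → [0,0,-2,0]
  R3 -= -1·R1 → [0,0,0,-2]
  R3 -= 0·R2 → [0,0,0,-2]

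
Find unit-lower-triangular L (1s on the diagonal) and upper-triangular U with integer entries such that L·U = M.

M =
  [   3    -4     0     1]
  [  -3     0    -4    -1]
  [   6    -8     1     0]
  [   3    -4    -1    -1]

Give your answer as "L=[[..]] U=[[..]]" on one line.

L=[[1,0,0,0],[-1,1,0,0],[2,0,1,0],[1,0,-1,1]] U=[[3,-4,0,1],[0,-4,-4,0],[0,0,1,-2],[0,0,0,-4]]

  r1 -= -1·r0 → [0,-4,-4,0]
  r2 -= 2·r0 → [0,0,1,-2]
  r3 -= 1·r0 → [0,0,-1,-2]
  r2 -= 0·r1 → [0,0,1,-2]
  r3 -= 0·r1 → [0,0,-1,-2]
  r3 -= -1·r2 → [0,0,0,-4]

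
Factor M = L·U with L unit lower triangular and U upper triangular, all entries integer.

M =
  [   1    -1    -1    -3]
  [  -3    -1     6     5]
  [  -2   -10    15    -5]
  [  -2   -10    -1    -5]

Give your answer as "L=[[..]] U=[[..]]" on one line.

  r1 -= -3·r0 → [0,-4,3,-4]
  r2 -= -2·r0 → [0,-12,13,-11]
  r3 -= -2·r0 → [0,-12,-3,-11]
  r2 -= 3·r1 → [0,0,4,1]
  r3 -= 3·r1 → [0,0,-12,1]
  r3 -= -3·r2 → [0,0,0,4]

L=[[1,0,0,0],[-3,1,0,0],[-2,3,1,0],[-2,3,-3,1]] U=[[1,-1,-1,-3],[0,-4,3,-4],[0,0,4,1],[0,0,0,4]]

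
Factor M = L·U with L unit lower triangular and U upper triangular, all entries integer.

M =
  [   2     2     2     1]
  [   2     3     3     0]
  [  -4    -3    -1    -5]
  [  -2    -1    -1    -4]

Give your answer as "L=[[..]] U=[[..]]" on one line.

  R1 -= 1·R0 → [0,1,1,-1]
  R2 -= -2·R0 → [0,1,3,-3]
  R3 -= -1·R0 → [0,1,1,-3]
  R2 -= 1·R1 → [0,0,2,-2]
  R3 -= 1·R1 → [0,0,0,-2]
  R3 -= 0·R2 → [0,0,0,-2]

L=[[1,0,0,0],[1,1,0,0],[-2,1,1,0],[-1,1,0,1]] U=[[2,2,2,1],[0,1,1,-1],[0,0,2,-2],[0,0,0,-2]]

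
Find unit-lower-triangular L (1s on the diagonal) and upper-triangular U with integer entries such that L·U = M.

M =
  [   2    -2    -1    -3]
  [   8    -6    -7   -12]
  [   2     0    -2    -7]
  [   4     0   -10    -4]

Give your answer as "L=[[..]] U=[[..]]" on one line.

  r1 -= 4·r0 → [0,2,-3,0]
  r2 -= 1·r0 → [0,2,-1,-4]
  r3 -= 2·r0 → [0,4,-8,2]
  r2 -= 1·r1 → [0,0,2,-4]
  r3 -= 2·r1 → [0,0,-2,2]
  r3 -= -1·r2 → [0,0,0,-2]

L=[[1,0,0,0],[4,1,0,0],[1,1,1,0],[2,2,-1,1]] U=[[2,-2,-1,-3],[0,2,-3,0],[0,0,2,-4],[0,0,0,-2]]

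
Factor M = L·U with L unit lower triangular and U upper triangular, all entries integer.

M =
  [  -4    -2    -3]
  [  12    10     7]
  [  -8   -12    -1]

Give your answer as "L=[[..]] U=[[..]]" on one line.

  row1 -= -3·row0 → [0,4,-2]
  row2 -= 2·row0 → [0,-8,5]
  row2 -= -2·row1 → [0,0,1]

L=[[1,0,0],[-3,1,0],[2,-2,1]] U=[[-4,-2,-3],[0,4,-2],[0,0,1]]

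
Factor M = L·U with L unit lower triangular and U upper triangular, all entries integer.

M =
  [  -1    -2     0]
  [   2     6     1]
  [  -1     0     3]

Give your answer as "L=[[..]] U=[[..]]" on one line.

  r1 -= -2·r0 → [0,2,1]
  r2 -= 1·r0 → [0,2,3]
  r2 -= 1·r1 → [0,0,2]

L=[[1,0,0],[-2,1,0],[1,1,1]] U=[[-1,-2,0],[0,2,1],[0,0,2]]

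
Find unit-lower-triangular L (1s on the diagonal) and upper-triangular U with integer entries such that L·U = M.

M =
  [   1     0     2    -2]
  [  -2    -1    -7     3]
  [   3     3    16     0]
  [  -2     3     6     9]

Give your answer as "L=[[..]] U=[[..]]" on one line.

L=[[1,0,0,0],[-2,1,0,0],[3,-3,1,0],[-2,-3,1,1]] U=[[1,0,2,-2],[0,-1,-3,-1],[0,0,1,3],[0,0,0,-1]]

  r1 -= -2·r0 → [0,-1,-3,-1]
  r2 -= 3·r0 → [0,3,10,6]
  r3 -= -2·r0 → [0,3,10,5]
  r2 -= -3·r1 → [0,0,1,3]
  r3 -= -3·r1 → [0,0,1,2]
  r3 -= 1·r2 → [0,0,0,-1]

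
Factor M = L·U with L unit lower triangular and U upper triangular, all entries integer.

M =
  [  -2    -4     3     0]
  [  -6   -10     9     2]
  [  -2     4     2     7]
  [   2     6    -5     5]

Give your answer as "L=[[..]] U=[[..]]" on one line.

L=[[1,0,0,0],[3,1,0,0],[1,4,1,0],[-1,1,2,1]] U=[[-2,-4,3,0],[0,2,0,2],[0,0,-1,-1],[0,0,0,5]]

  row1 -= 3·row0 → [0,2,0,2]
  row2 -= 1·row0 → [0,8,-1,7]
  row3 -= -1·row0 → [0,2,-2,5]
  row2 -= 4·row1 → [0,0,-1,-1]
  row3 -= 1·row1 → [0,0,-2,3]
  row3 -= 2·row2 → [0,0,0,5]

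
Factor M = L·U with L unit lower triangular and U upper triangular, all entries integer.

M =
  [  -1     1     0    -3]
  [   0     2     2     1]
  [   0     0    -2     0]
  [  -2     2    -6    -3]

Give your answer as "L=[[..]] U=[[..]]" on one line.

  R1 -= 0·R0 → [0,2,2,1]
  R2 -= 0·R0 → [0,0,-2,0]
  R3 -= 2·R0 → [0,0,-6,3]
  R2 -= 0·R1 → [0,0,-2,0]
  R3 -= 0·R1 → [0,0,-6,3]
  R3 -= 3·R2 → [0,0,0,3]

L=[[1,0,0,0],[0,1,0,0],[0,0,1,0],[2,0,3,1]] U=[[-1,1,0,-3],[0,2,2,1],[0,0,-2,0],[0,0,0,3]]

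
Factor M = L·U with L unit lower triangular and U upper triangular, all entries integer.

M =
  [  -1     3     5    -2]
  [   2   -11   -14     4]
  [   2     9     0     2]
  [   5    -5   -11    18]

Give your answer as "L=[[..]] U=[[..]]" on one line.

L=[[1,0,0,0],[-2,1,0,0],[-2,-3,1,0],[-5,-2,-3,1]] U=[[-1,3,5,-2],[0,-5,-4,0],[0,0,-2,-2],[0,0,0,2]]

  row1 -= -2·row0 → [0,-5,-4,0]
  row2 -= -2·row0 → [0,15,10,-2]
  row3 -= -5·row0 → [0,10,14,8]
  row2 -= -3·row1 → [0,0,-2,-2]
  row3 -= -2·row1 → [0,0,6,8]
  row3 -= -3·row2 → [0,0,0,2]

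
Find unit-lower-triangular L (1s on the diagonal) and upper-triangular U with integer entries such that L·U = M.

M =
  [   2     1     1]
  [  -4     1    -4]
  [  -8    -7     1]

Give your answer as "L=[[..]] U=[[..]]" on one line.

  row1 -= -2·row0 → [0,3,-2]
  row2 -= -4·row0 → [0,-3,5]
  row2 -= -1·row1 → [0,0,3]

L=[[1,0,0],[-2,1,0],[-4,-1,1]] U=[[2,1,1],[0,3,-2],[0,0,3]]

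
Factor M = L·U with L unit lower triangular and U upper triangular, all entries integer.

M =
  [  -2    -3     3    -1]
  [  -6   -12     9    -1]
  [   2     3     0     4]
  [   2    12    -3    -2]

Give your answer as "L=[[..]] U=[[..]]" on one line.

L=[[1,0,0,0],[3,1,0,0],[-1,0,1,0],[-1,-3,0,1]] U=[[-2,-3,3,-1],[0,-3,0,2],[0,0,3,3],[0,0,0,3]]

  r1 -= 3·r0 → [0,-3,0,2]
  r2 -= -1·r0 → [0,0,3,3]
  r3 -= -1·r0 → [0,9,0,-3]
  r2 -= 0·r1 → [0,0,3,3]
  r3 -= -3·r1 → [0,0,0,3]
  r3 -= 0·r2 → [0,0,0,3]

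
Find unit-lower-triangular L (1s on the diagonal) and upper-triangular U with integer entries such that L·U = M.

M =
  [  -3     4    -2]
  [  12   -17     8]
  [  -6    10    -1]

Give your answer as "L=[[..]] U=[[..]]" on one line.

  row1 -= -4·row0 → [0,-1,0]
  row2 -= 2·row0 → [0,2,3]
  row2 -= -2·row1 → [0,0,3]

L=[[1,0,0],[-4,1,0],[2,-2,1]] U=[[-3,4,-2],[0,-1,0],[0,0,3]]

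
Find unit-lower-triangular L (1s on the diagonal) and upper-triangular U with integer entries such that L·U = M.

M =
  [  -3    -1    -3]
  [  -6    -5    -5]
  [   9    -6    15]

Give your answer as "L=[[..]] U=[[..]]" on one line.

  row1 -= 2·row0 → [0,-3,1]
  row2 -= -3·row0 → [0,-9,6]
  row2 -= 3·row1 → [0,0,3]

L=[[1,0,0],[2,1,0],[-3,3,1]] U=[[-3,-1,-3],[0,-3,1],[0,0,3]]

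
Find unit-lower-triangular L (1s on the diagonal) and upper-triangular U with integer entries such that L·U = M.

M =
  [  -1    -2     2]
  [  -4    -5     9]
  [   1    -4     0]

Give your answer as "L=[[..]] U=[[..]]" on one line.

L=[[1,0,0],[4,1,0],[-1,-2,1]] U=[[-1,-2,2],[0,3,1],[0,0,4]]

  row1 -= 4·row0 → [0,3,1]
  row2 -= -1·row0 → [0,-6,2]
  row2 -= -2·row1 → [0,0,4]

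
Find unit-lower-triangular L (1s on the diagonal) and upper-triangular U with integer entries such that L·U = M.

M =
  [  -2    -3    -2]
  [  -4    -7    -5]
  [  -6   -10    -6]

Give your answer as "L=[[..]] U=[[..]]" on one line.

  row1 -= 2·row0 → [0,-1,-1]
  row2 -= 3·row0 → [0,-1,0]
  row2 -= 1·row1 → [0,0,1]

L=[[1,0,0],[2,1,0],[3,1,1]] U=[[-2,-3,-2],[0,-1,-1],[0,0,1]]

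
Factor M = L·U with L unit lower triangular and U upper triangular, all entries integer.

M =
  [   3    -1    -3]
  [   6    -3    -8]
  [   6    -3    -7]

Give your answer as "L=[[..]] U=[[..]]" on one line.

  R1 -= 2·R0 → [0,-1,-2]
  R2 -= 2·R0 → [0,-1,-1]
  R2 -= 1·R1 → [0,0,1]

L=[[1,0,0],[2,1,0],[2,1,1]] U=[[3,-1,-3],[0,-1,-2],[0,0,1]]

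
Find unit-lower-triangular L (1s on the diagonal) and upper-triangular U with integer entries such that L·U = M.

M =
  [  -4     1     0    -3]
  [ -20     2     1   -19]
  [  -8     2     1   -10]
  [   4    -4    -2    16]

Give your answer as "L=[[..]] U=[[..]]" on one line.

L=[[1,0,0,0],[5,1,0,0],[2,0,1,0],[-1,1,-3,1]] U=[[-4,1,0,-3],[0,-3,1,-4],[0,0,1,-4],[0,0,0,5]]

  row1 -= 5·row0 → [0,-3,1,-4]
  row2 -= 2·row0 → [0,0,1,-4]
  row3 -= -1·row0 → [0,-3,-2,13]
  row2 -= 0·row1 → [0,0,1,-4]
  row3 -= 1·row1 → [0,0,-3,17]
  row3 -= -3·row2 → [0,0,0,5]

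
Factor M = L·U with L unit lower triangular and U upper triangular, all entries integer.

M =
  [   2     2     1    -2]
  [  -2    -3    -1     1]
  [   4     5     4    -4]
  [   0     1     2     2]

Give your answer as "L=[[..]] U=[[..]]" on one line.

  R1 -= -1·R0 → [0,-1,0,-1]
  R2 -= 2·R0 → [0,1,2,0]
  R3 -= 0·R0 → [0,1,2,2]
  R2 -= -1·R1 → [0,0,2,-1]
  R3 -= -1·R1 → [0,0,2,1]
  R3 -= 1·R2 → [0,0,0,2]

L=[[1,0,0,0],[-1,1,0,0],[2,-1,1,0],[0,-1,1,1]] U=[[2,2,1,-2],[0,-1,0,-1],[0,0,2,-1],[0,0,0,2]]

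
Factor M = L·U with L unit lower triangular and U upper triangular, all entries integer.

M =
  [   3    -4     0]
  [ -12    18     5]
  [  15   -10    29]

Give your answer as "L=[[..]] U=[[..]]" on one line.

L=[[1,0,0],[-4,1,0],[5,5,1]] U=[[3,-4,0],[0,2,5],[0,0,4]]

  R1 -= -4·R0 → [0,2,5]
  R2 -= 5·R0 → [0,10,29]
  R2 -= 5·R1 → [0,0,4]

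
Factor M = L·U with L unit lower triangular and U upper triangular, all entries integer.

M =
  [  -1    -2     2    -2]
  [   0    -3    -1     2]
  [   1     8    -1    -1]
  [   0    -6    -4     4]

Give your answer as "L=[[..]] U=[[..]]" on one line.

L=[[1,0,0,0],[0,1,0,0],[-1,-2,1,0],[0,2,2,1]] U=[[-1,-2,2,-2],[0,-3,-1,2],[0,0,-1,1],[0,0,0,-2]]

  r1 -= 0·r0 → [0,-3,-1,2]
  r2 -= -1·r0 → [0,6,1,-3]
  r3 -= 0·r0 → [0,-6,-4,4]
  r2 -= -2·r1 → [0,0,-1,1]
  r3 -= 2·r1 → [0,0,-2,0]
  r3 -= 2·r2 → [0,0,0,-2]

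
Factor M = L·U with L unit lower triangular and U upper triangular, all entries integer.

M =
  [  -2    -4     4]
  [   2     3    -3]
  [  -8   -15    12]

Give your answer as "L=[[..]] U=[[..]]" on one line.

  r1 -= -1·r0 → [0,-1,1]
  r2 -= 4·r0 → [0,1,-4]
  r2 -= -1·r1 → [0,0,-3]

L=[[1,0,0],[-1,1,0],[4,-1,1]] U=[[-2,-4,4],[0,-1,1],[0,0,-3]]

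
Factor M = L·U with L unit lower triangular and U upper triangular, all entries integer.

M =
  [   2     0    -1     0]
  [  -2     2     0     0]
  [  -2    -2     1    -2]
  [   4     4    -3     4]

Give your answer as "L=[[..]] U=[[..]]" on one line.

L=[[1,0,0,0],[-1,1,0,0],[-1,-1,1,0],[2,2,-1,1]] U=[[2,0,-1,0],[0,2,-1,0],[0,0,-1,-2],[0,0,0,2]]

  r1 -= -1·r0 → [0,2,-1,0]
  r2 -= -1·r0 → [0,-2,0,-2]
  r3 -= 2·r0 → [0,4,-1,4]
  r2 -= -1·r1 → [0,0,-1,-2]
  r3 -= 2·r1 → [0,0,1,4]
  r3 -= -1·r2 → [0,0,0,2]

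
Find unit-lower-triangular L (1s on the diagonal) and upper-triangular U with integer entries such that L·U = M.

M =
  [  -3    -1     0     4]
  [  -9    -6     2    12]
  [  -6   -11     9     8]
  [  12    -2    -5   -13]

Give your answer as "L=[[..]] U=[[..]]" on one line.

  row1 -= 3·row0 → [0,-3,2,0]
  row2 -= 2·row0 → [0,-9,9,0]
  row3 -= -4·row0 → [0,-6,-5,3]
  row2 -= 3·row1 → [0,0,3,0]
  row3 -= 2·row1 → [0,0,-9,3]
  row3 -= -3·row2 → [0,0,0,3]

L=[[1,0,0,0],[3,1,0,0],[2,3,1,0],[-4,2,-3,1]] U=[[-3,-1,0,4],[0,-3,2,0],[0,0,3,0],[0,0,0,3]]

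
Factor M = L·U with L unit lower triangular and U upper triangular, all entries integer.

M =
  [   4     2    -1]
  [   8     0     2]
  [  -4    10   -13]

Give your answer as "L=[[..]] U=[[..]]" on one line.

L=[[1,0,0],[2,1,0],[-1,-3,1]] U=[[4,2,-1],[0,-4,4],[0,0,-2]]

  row1 -= 2·row0 → [0,-4,4]
  row2 -= -1·row0 → [0,12,-14]
  row2 -= -3·row1 → [0,0,-2]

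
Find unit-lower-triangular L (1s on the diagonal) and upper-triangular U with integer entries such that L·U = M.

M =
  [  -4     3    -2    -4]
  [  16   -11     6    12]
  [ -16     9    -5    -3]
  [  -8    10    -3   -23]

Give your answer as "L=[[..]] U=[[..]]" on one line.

  r1 -= -4·r0 → [0,1,-2,-4]
  r2 -= 4·r0 → [0,-3,3,13]
  r3 -= 2·r0 → [0,4,1,-15]
  r2 -= -3·r1 → [0,0,-3,1]
  r3 -= 4·r1 → [0,0,9,1]
  r3 -= -3·r2 → [0,0,0,4]

L=[[1,0,0,0],[-4,1,0,0],[4,-3,1,0],[2,4,-3,1]] U=[[-4,3,-2,-4],[0,1,-2,-4],[0,0,-3,1],[0,0,0,4]]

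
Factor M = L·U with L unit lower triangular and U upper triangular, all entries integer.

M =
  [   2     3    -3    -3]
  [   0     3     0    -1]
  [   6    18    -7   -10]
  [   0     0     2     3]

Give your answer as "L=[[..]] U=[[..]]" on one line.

L=[[1,0,0,0],[0,1,0,0],[3,3,1,0],[0,0,1,1]] U=[[2,3,-3,-3],[0,3,0,-1],[0,0,2,2],[0,0,0,1]]

  R1 -= 0·R0 → [0,3,0,-1]
  R2 -= 3·R0 → [0,9,2,-1]
  R3 -= 0·R0 → [0,0,2,3]
  R2 -= 3·R1 → [0,0,2,2]
  R3 -= 0·R1 → [0,0,2,3]
  R3 -= 1·R2 → [0,0,0,1]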